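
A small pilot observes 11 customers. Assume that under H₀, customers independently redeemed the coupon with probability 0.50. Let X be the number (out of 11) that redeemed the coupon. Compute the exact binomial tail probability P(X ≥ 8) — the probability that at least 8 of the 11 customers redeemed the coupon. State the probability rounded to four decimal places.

P = 0.1133

X ~ Binomial(n=11, p=0.50).
P(X ≥ 8) = C(11,8)·0.50^8·0.50^3 + C(11,9)·0.50^9·0.50^2 + C(11,10)·0.50^10·0.50^1 + C(11,11)·0.50^11·0.50^0.
= 0.080566 + 0.026855 + 0.005371 + 0.000488 = 0.1133.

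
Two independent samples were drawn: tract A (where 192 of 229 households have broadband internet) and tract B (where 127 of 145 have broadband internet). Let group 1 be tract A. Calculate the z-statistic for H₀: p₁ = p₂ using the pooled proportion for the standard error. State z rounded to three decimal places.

Sample proportions: p̂₁ = 192/229 = 0.83843 and p̂₂ = 127/145 = 0.87586.
Pooled p̂ = (192+127)/(229+145) = 319/374 = 0.85294.
SE = √[p̂(1−p̂)(1/n₁+1/n₂)] = √[0.85294·0.14706·(1/229+1/145)] ≈ 0.037587.
z = (p̂₁ − p̂₂)/SE = (0.83843 − 0.87586)/0.037587 = -0.03743/0.037587 = -0.996.

z = -0.996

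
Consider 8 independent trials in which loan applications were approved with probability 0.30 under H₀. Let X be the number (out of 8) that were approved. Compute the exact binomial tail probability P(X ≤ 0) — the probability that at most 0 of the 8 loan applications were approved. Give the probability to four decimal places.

X is binomial with n = 8 and p = 0.30.
P(X ≤ 0) = C(8,0)·0.30^0·0.70^8.
= 0.057648 = 0.0576.

P = 0.0576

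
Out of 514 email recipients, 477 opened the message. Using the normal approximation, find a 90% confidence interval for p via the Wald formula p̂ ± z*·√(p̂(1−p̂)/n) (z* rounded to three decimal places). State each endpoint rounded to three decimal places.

The sample proportion is 477/514 = 0.92802.
SE(p̂) = √(0.92802·0.07198/514) = 0.011400.
The 90% critical value is z* = 1.645.
Margin = 1.645·0.011400 = 0.01875.
So the interval runs from 0.909 to 0.947.

(0.909, 0.947)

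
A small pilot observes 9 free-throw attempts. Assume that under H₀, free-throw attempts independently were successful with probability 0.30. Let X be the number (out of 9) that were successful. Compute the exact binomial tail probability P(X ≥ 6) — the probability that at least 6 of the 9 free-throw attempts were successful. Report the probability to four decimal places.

P = 0.0253

X is binomial with n = 9 and p = 0.30.
P(X ≥ 6) = C(9,6)·0.30^6·0.70^3 + C(9,7)·0.30^7·0.70^2 + C(9,8)·0.30^8·0.70^1 + C(9,9)·0.30^9·0.70^0.
= 0.021004 + 0.003858 + 0.000413 + 0.000020 = 0.0253.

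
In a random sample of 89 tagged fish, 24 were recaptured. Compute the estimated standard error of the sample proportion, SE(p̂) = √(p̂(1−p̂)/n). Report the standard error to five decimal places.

p̂ = 24/89 = 0.26966.
p̂(1−p̂) = 0.196943.
Dividing by n and taking the root: √0.002212843 = 0.04704.

SE = 0.04704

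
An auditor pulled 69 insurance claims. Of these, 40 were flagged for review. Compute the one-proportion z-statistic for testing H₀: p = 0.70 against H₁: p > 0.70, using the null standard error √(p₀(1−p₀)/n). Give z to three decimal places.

Sample proportion p̂ = 40/69 = 0.57971.
SE₀ = √(0.70·0.30/69) = 0.055168.
z = (p̂ − p₀)/SE = (0.57971 − 0.70)/0.055168 = -2.180.

z = -2.180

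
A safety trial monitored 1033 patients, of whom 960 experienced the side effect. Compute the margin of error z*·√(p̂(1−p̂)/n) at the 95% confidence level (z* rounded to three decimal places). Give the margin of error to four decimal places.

Sample proportion p̂ = 960/1033 = 0.92933.
SE = √(p̂(1−p̂)/n) = √(0.065674/1033) = 0.007973.
For 95% confidence, z* = 1.960.
So ME = 0.0156.

ME = 0.0156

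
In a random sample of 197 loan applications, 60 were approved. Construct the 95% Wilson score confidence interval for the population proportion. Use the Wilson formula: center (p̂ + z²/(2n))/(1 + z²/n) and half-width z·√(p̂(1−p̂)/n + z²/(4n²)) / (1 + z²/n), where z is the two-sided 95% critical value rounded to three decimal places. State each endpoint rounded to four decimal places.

Here p̂ = 60/197 = 0.30457 and z = 1.960 (z² = 3.841600).
1 + z²/n = 1.019501.
Adjusted center: (0.30457 + z²/(2n))/1.019501 = 0.30831.
Radicand: p̂(1−p̂)/n + z²/(4n²) = 0.001075160 + 0.000024747 = 0.001099907.
Half-width = 1.960·√0.001099907/1.019501 = 0.06376.
So the interval runs from 0.2445 to 0.3721.

(0.2445, 0.3721)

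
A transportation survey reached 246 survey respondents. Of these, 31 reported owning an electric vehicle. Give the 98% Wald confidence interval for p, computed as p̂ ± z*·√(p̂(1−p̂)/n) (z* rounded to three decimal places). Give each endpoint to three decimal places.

(0.077, 0.175)

The sample proportion is 31/246 = 0.12602.
SE(p̂) = √(0.12602·0.87398/246) = 0.021159.
z* = 2.326 at the 98% level.
Margin = 2.326·0.021159 = 0.04922.
Interval: 0.12602 ± 0.04922 → (0.077, 0.175).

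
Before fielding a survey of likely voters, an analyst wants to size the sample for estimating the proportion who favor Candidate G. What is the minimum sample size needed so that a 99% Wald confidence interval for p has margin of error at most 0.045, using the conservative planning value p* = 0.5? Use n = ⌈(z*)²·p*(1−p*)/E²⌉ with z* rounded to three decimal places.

n = 820

The 99% critical value is z* = 2.576.
p*(1−p*) = 0.2500.
Required n before rounding: 6.635776 × 0.2500 / 0.045² = 819.232.
Rounding up, n = 820.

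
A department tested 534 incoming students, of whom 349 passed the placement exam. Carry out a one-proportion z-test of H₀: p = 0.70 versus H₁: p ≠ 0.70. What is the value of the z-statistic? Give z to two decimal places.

z = -2.34

With x = 349 successes in n = 534, p̂ = 0.65356.
Null standard error: √(0.70·0.30/534) = √0.000393258 = 0.019831.
z = (p̂ − p₀)/SE = (0.65356 − 0.70)/0.019831 = -2.34.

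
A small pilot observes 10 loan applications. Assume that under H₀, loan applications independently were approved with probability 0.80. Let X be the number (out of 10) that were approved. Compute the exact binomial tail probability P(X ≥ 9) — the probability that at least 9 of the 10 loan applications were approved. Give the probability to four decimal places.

X ~ Binomial(n=10, p=0.80).
P(X ≥ 9) = C(10,9)·0.80^9·0.20^1 + C(10,10)·0.80^10·0.20^0.
= 0.268435 + 0.107374 = 0.3758.

P = 0.3758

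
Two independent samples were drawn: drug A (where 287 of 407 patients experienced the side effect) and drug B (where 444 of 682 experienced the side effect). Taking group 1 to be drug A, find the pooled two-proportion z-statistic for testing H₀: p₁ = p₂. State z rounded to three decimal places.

Sample proportions: p̂₁ = 287/407 = 0.70516 and p̂₂ = 444/682 = 0.65103.
Pooling: p̂ = 731/1089 = 0.67126.
Pooled SE = √[0.2206707·0.00392328] ≈ 0.029424.
z = 0.05413/0.029424 = 1.840.

z = 1.840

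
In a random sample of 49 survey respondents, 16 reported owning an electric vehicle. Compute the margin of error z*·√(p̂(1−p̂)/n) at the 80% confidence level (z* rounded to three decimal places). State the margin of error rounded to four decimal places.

With x = 16 successes in n = 49, p̂ = 0.32653.
Standard error of p̂: √(0.219908/49) = √0.004487926 = 0.066992.
The 80% critical value is z* = 1.282.
ME = 1.282·0.066992 = 0.0859.

ME = 0.0859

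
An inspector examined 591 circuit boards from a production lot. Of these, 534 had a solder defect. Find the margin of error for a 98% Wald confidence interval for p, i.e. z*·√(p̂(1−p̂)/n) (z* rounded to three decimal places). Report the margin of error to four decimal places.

ME = 0.0282

p̂ = 534/591 = 0.90355.
SE(p̂) = √(0.90355·0.09645/591) = 0.012143.
z* = 2.326 at the 98% level.
ME = 2.326·0.012143 = 0.0282.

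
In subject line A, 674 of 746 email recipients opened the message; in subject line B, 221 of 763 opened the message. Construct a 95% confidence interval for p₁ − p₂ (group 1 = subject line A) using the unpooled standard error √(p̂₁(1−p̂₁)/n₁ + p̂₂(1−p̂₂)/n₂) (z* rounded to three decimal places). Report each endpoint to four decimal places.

(0.5753, 0.6524)

p̂₁ = 674/746 = 0.90349, p̂₂ = 221/763 = 0.28965; p̂₁ − p̂₂ = 0.61384.
SE = √(0.000116890 + 0.000269661) = √0.000386551 = 0.019661.
The 95% critical value is z* = 1.960. Margin = 1.960·0.019661 = 0.03854.
CI: 0.61384 ± 0.03854 = (0.5753, 0.6524).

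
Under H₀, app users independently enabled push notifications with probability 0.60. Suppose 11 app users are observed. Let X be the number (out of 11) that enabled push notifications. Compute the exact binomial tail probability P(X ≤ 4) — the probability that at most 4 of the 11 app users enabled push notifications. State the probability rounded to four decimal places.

X is binomial with n = 11 and p = 0.60.
P(X ≤ 4) = Σ_{j=0}^{4} C(11,j)·0.60^j·0.40^{11−j}.
= 0.000042 + 0.000692 + 0.005190 + 0.023357 + 0.070071 = 0.0994.

P = 0.0994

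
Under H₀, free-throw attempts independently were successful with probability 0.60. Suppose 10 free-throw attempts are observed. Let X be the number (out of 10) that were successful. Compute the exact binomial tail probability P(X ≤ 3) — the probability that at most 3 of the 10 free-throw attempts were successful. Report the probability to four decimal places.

P = 0.0548

X ~ Binomial(n=10, p=0.60).
P(X ≤ 3) = C(10,0)·0.60^0·0.40^10 + C(10,1)·0.60^1·0.40^9 + C(10,2)·0.60^2·0.40^8 + C(10,3)·0.60^3·0.40^7.
= 0.000105 + 0.001573 + 0.010617 + 0.042467 = 0.0548.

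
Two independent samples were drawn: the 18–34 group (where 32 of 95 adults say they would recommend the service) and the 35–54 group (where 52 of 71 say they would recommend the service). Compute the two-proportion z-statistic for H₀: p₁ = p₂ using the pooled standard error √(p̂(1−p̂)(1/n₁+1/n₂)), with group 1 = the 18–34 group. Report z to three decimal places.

z = -5.043

Sample proportions: p̂₁ = 32/95 = 0.33684 and p̂₂ = 52/71 = 0.73239.
Pooled p̂ = (32+52)/(95+71) = 84/166 = 0.50602.
SE = √[p̂(1−p̂)(1/n₁+1/n₂)] = √[0.50602·0.49398·(1/95+1/71)] ≈ 0.078433.
z = (p̂₁ − p̂₂)/SE = (0.33684 − 0.73239)/0.078433 = -0.39555/0.078433 = -5.043.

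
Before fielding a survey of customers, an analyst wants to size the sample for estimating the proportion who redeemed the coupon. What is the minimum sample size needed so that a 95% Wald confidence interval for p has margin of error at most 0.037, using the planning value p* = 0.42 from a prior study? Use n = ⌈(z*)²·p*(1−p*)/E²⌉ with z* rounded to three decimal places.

z* = 1.960 at the 95% level.
p*(1−p*) = 0.2436.
(z*)²·p*(1−p*)/E² = 3.841600·0.2436/0.001369 = 683.575.
⌈683.575⌉ = 684.

n = 684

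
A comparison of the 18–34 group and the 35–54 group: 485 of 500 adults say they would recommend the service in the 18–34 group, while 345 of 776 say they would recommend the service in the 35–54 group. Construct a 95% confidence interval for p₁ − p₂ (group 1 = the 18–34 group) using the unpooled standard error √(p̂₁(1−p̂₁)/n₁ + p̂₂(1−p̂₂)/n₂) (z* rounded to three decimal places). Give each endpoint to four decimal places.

(0.4874, 0.5634)

p̂₁ = 0.97000, p̂₂ = 0.44459, so the observed difference is 0.52541.
Unpooled SE = √(p̂₁(1−p̂₁)/n₁ + p̂₂(1−p̂₂)/n₂) = √(0.000058200 + 0.000318208) = 0.019401.
The 95% critical value is z* = 1.960. Margin = 1.960·0.019401 = 0.03803.
Interval: 0.52541 ± 0.03803 → (0.4874, 0.5634).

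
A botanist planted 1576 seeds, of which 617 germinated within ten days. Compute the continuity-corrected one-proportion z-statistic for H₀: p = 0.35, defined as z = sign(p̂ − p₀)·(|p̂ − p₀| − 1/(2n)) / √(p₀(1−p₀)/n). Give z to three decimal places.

z = 3.427

p̂ = 617/1576 = 0.39150. p̂ − p₀ = 0.041497.
Continuity correction 1/(2n) = 1/3152 = 0.000317.
Corrected numerator: |0.041497| − 0.000317 = 0.041180.
Under H₀, SE = √(p₀(1−p₀)/n) = √(0.35·0.65/1576) = √0.000144353 = 0.012015.
z = +0.041180/0.012015 = 3.427.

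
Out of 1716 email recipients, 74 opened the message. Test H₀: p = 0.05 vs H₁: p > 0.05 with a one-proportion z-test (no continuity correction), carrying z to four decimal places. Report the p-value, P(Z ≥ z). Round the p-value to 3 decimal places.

With x = 74 successes in n = 1716, p̂ = 0.04312.
Under H₀, SE = √(p₀(1−p₀)/n) = √(0.05·0.95/1716) = √0.000027681 = 0.005261.
Test statistic (full precision, shown to 4 dp): z = (74/1716 − 0.05)/SE₀ ≈ -1.3070.
p-value = P(Z ≥ z) with z = -1.3070 → 0.904.

p-value = 0.904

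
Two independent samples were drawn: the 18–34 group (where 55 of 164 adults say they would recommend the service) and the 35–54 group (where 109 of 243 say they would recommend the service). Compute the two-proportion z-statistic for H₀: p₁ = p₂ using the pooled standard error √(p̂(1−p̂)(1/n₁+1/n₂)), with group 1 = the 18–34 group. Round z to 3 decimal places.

p̂₁ = 55/164 = 0.33537, p̂₂ = 109/243 = 0.44856.
Pooled p̂ = (55+109)/(164+243) = 164/407 = 0.40295.
Pooled SE = √[0.2405810·0.01021279] ≈ 0.049568.
z = (p̂₁ − p̂₂)/SE = (0.33537 − 0.44856)/0.049568 = -0.11319/0.049568 = -2.284.

z = -2.284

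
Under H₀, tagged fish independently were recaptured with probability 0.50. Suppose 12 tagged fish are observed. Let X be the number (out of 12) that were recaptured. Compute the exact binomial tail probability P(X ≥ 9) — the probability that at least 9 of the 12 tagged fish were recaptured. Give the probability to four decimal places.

X is binomial with n = 12 and p = 0.50.
P(X ≥ 9) = C(12,9)·0.50^9·0.50^3 + C(12,10)·0.50^10·0.50^2 + C(12,11)·0.50^11·0.50^1 + C(12,12)·0.50^12·0.50^0.
= 0.053711 + 0.016113 + 0.002930 + 0.000244 = 0.0730.

P = 0.0730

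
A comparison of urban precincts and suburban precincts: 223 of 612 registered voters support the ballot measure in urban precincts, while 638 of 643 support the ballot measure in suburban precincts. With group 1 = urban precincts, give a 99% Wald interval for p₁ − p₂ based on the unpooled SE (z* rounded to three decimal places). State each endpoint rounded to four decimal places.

p̂₁ = 0.36438, p̂₂ = 0.99222, so the observed difference is -0.62784.
Unpooled SE = √(p̂₁(1−p̂₁)/n₁ + p̂₂(1−p̂₂)/n₂) = √(0.000378443 + 0.000011999) = 0.019760.
For 99% confidence, z* = 2.576. Margin = 2.576·0.019760 = 0.05090.
So the interval runs from -0.6787 to -0.5769.

(-0.6787, -0.5769)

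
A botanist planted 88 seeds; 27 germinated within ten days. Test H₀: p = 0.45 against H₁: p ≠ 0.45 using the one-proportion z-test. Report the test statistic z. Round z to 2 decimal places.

z = -2.70

p̂ = 27/88 = 0.30682.
Under H₀, SE = √(p₀(1−p₀)/n) = √(0.45·0.55/88) = √0.002812500 = 0.053033.
z = (0.30682 − 0.45)/0.053033 = -0.14318/0.053033 = -2.70.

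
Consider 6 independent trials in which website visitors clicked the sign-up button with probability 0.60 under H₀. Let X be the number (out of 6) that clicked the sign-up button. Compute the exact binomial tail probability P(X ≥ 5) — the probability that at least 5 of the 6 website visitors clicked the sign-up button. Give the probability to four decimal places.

X ~ Binomial(n=6, p=0.60).
P(X ≥ 5) = C(6,5)·0.60^5·0.40^1 + C(6,6)·0.60^6·0.40^0.
= 0.186624 + 0.046656 = 0.2333.

P = 0.2333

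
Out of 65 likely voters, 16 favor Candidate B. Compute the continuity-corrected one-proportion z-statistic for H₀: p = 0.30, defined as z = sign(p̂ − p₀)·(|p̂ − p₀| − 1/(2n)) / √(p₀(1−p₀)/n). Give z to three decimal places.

The sample proportion is 16/65 = 0.24615. p̂ − p₀ = -0.053846.
1/(2n) = 0.007692.
Corrected numerator: |-0.053846| − 0.007692 = 0.046154.
Null standard error: √(0.30·0.70/65) = √0.003230769 = 0.056840.
z = −0.046154/0.056840 = -0.812.

z = -0.812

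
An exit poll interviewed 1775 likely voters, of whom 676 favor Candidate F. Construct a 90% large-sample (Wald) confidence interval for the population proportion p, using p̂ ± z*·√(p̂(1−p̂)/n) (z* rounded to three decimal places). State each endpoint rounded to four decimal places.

The sample proportion is 676/1775 = 0.38085.
SE(p̂) = √(0.38085·0.61915/1775) = 0.011526.
For 90% confidence, z* = 1.645.
Margin = 1.645·0.011526 = 0.01896.
So the interval runs from 0.3619 to 0.3998.

(0.3619, 0.3998)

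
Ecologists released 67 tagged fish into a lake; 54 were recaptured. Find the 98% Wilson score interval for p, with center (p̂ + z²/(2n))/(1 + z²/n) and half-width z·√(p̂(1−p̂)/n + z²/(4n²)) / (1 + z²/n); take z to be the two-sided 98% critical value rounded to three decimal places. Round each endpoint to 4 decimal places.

(0.6726, 0.8936)

p̂ = 54/67 = 0.80597; z = 2.326, so z² = 5.410276.
1 + z²/n = 1.080750.
Center = (0.80597 + 0.040375)/1.080750 = 0.78311.
Radicand: p̂(1−p̂)/n + z²/(4n²) = 0.002334064 + 0.000301307 = 0.002635371.
Half-width = 2.326·√0.002635371/1.080750 = 0.11049.
CI: 0.78311 ± 0.11049 = (0.6726, 0.8936).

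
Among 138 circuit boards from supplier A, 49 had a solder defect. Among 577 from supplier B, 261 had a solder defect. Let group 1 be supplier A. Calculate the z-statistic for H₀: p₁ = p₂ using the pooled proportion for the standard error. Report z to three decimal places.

z = -2.071

p̂₁ = 49/138 = 0.35507, p̂₂ = 261/577 = 0.45234.
Pooling: p̂ = 310/715 = 0.43357.
SE = √[p̂(1−p̂)(1/n₁+1/n₂)] = √[0.43357·0.56643·(1/138+1/577)] ≈ 0.046960.
z = -0.09727/0.046960 = -2.071.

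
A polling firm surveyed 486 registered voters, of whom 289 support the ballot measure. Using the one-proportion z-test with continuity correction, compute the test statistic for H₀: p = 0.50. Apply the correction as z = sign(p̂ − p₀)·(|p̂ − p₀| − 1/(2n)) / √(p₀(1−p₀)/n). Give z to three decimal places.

Sample proportion p̂ = 289/486 = 0.59465. p̂ − p₀ = 0.094650.
Continuity correction 1/(2n) = 1/972 = 0.001029.
Corrected numerator: |0.094650| − 0.001029 = 0.093621.
Under H₀, SE = √(p₀(1−p₀)/n) = √(0.50·0.50/486) = √0.000514403 = 0.022680.
z = +0.093621/0.022680 = 4.128.

z = 4.128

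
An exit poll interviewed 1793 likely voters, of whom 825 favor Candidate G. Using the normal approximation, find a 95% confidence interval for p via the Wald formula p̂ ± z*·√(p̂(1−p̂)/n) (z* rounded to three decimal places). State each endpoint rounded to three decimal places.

(0.437, 0.483)

p̂ = 825/1793 = 0.46012.
Standard error of p̂: √(0.248410/1793) = √0.000138544 = 0.011770.
The 95% critical value is z* = 1.960.
Margin of error: 1.960 × 0.011770 = 0.02307.
So the interval runs from 0.437 to 0.483.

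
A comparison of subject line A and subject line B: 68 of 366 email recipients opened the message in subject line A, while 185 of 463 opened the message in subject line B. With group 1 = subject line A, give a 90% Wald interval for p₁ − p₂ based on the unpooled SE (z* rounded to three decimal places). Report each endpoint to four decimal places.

(-0.2640, -0.1636)

p̂₁ = 68/366 = 0.18579, p̂₂ = 185/463 = 0.39957; p̂₁ − p̂₂ = -0.21378.
Unpooled SE = √(p̂₁(1−p̂₁)/n₁ + p̂₂(1−p̂₂)/n₂) = √(0.000413316 + 0.000518172) = 0.030520.
For 90% confidence, z* = 1.645. Margin = 1.645·0.030520 = 0.05021.
So the interval runs from -0.2640 to -0.1636.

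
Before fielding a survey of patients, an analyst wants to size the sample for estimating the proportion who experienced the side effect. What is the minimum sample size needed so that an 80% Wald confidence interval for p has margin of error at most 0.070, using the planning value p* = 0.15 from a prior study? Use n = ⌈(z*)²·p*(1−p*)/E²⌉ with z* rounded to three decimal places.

z* = 1.282 at the 80% level.
p*(1−p*) = 0.1275.
Required n before rounding: 1.643524 × 0.1275 / 0.070² = 42.765.
⌈42.765⌉ = 43.

n = 43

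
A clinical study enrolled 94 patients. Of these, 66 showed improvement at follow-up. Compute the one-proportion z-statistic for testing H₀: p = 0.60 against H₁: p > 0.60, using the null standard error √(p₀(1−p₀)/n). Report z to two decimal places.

z = 2.02

With x = 66 successes in n = 94, p̂ = 0.70213.
Null standard error: √(0.60·0.40/94) = √0.002553191 = 0.050529.
Test statistic: z = 0.10213/0.050529 = 2.02.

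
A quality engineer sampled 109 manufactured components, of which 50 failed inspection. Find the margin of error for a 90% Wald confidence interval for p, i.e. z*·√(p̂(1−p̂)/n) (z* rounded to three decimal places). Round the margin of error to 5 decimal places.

ME = 0.07851

The sample proportion is 50/109 = 0.45872.
SE(p̂) = √(0.45872·0.54128/109) = 0.047728.
The 90% critical value is z* = 1.645.
Margin of error = z*·SE = 1.645 × 0.047728 = 0.07851.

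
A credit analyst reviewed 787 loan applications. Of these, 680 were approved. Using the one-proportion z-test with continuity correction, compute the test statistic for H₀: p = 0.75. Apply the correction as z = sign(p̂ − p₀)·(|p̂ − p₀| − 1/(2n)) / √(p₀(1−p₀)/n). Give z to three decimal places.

z = 7.347

p̂ = 680/787 = 0.86404. p̂ − p₀ = 0.114041.
1/(2n) = 0.000635.
Corrected numerator: |0.114041| − 0.000635 = 0.113406.
SE₀ = √(0.75·0.25/787) = 0.015435.
z = (+)0.113406/0.015435 = 7.347.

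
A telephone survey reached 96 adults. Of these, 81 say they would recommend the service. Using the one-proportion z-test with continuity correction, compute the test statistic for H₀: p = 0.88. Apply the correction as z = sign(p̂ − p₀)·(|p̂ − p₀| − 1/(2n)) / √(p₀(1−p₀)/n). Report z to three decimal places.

Sample proportion p̂ = 81/96 = 0.84375. p̂ − p₀ = -0.036250.
Continuity correction 1/(2n) = 1/192 = 0.005208.
Corrected numerator: |-0.036250| − 0.005208 = 0.031042.
SE₀ = √(0.88·0.12/96) = 0.033166.
z = −0.031042/0.033166 = -0.936.

z = -0.936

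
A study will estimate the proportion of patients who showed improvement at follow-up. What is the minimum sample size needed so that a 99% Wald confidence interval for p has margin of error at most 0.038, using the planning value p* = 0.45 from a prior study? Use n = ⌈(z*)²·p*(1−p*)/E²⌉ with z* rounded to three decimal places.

n = 1138

The 99% critical value is z* = 2.576.
p*(1−p*) = 0.2475.
(z*)²·p*(1−p*)/E² = 6.635776·0.2475/0.001444 = 1137.365.
Rounding up, n = 1138.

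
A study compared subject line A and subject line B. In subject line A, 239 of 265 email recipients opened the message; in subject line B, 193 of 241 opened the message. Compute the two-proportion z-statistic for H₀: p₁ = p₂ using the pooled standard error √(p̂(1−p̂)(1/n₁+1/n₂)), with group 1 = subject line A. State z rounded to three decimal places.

p̂₁ = 239/265 = 0.90189, p̂₂ = 193/241 = 0.80083.
Pooled p̂ = (239+193)/(265+241) = 432/506 = 0.85375.
SE = √[p̂(1−p̂)(1/n₁+1/n₂)] = √[0.85375·0.14625·(1/265+1/241)] ≈ 0.031452.
z = 0.10106/0.031452 = 3.213.

z = 3.213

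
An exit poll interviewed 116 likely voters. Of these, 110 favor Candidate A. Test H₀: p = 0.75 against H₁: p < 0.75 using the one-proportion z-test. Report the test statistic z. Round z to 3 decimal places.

p̂ = 110/116 = 0.94828.
Null standard error: √(0.75·0.25/116) = √0.001616379 = 0.040204.
z = (p̂ − p₀)/SE = (0.94828 − 0.75)/0.040204 = 4.932.

z = 4.932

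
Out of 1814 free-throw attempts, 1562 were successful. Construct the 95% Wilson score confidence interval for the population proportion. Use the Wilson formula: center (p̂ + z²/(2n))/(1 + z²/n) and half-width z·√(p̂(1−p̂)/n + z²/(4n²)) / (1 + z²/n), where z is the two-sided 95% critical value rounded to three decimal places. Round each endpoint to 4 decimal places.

p̂ = 1562/1814 = 0.86108; z = 1.960, so z² = 3.841600.
Denominator 1 + z²/n = 1 + 3.841600/1814 = 1.002118.
Center = (0.86108 + 0.001059)/1.002118 = 0.86032.
Radicand: p̂(1−p̂)/n + z²/(4n²) = 0.000065943 + 0.000000292 = 0.000066235.
Half-width = z·√(radicand)/denom = 1.960·0.008138/1.002118 = 0.01592.
Interval: 0.86032 ± 0.01592 → (0.8444, 0.8762).

(0.8444, 0.8762)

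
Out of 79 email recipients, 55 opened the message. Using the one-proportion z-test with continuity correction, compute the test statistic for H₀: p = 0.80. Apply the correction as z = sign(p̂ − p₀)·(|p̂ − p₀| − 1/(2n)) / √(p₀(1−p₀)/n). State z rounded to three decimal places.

z = -2.166

The sample proportion is 55/79 = 0.69620. p̂ − p₀ = -0.103797.
Continuity correction 1/(2n) = 1/158 = 0.006329.
Corrected numerator: |-0.103797| − 0.006329 = 0.097468.
Under H₀, SE = √(p₀(1−p₀)/n) = √(0.80·0.20/79) = √0.002025316 = 0.045004.
z = −0.097468/0.045004 = -2.166.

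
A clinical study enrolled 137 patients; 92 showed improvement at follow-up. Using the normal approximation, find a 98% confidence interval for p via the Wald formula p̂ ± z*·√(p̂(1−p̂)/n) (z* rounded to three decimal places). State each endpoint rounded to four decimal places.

(0.5782, 0.7649)

The sample proportion is 92/137 = 0.67153.
SE(p̂) = √(0.67153·0.32847/137) = 0.040125.
The 98% critical value is z* = 2.326.
Margin = 2.326·0.040125 = 0.09333.
CI: 0.67153 ± 0.09333 = (0.5782, 0.7649).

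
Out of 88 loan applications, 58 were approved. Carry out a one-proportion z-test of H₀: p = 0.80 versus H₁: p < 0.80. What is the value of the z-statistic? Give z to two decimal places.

z = -3.30

With x = 58 successes in n = 88, p̂ = 0.65909.
Null standard error: √(0.80·0.20/88) = √0.001818182 = 0.042640.
z = (p̂ − p₀)/SE = (0.65909 − 0.80)/0.042640 = -3.30.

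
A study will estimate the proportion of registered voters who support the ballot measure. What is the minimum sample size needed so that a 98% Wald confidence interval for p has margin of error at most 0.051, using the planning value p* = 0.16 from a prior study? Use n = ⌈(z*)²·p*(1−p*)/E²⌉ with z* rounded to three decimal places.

n = 280

The 98% critical value is z* = 2.326.
p*(1−p*) = 0.16·0.84 = 0.1344.
Required n before rounding: 5.410276 × 0.1344 / 0.051² = 279.562.
Rounding up, n = 280.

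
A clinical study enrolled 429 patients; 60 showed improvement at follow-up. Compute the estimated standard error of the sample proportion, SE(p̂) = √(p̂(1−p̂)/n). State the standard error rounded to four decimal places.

p̂ = 60/429 = 0.13986.
p̂(1−p̂) = 0.120299.
SE = √(0.120299/429) = 0.0167.

SE = 0.0167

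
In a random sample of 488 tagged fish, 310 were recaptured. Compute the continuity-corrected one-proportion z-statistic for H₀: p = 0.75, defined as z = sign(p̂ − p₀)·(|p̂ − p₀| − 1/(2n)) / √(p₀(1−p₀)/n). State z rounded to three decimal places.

The sample proportion is 310/488 = 0.63525. p̂ − p₀ = -0.114754.
Continuity correction 1/(2n) = 1/976 = 0.001025.
Corrected numerator: |-0.114754| − 0.001025 = 0.113729.
Under H₀, SE = √(p₀(1−p₀)/n) = √(0.75·0.25/488) = √0.000384221 = 0.019602.
z = (−)0.113729/0.019602 = -5.802.

z = -5.802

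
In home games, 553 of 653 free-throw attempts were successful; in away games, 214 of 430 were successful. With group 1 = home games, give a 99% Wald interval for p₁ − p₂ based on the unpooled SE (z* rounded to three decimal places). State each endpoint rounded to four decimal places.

(0.2772, 0.4211)

p̂₁ = 0.84686, p̂₂ = 0.49767, so the observed difference is 0.34919.
Unpooled SE = √(p̂₁(1−p̂₁)/n₁ + p̂₂(1−p̂₂)/n₂) = √(0.000198603 + 0.000581383) = 0.027928.
The 99% critical value is z* = 2.576. Margin = 2.576·0.027928 = 0.07194.
So the interval runs from 0.2772 to 0.4211.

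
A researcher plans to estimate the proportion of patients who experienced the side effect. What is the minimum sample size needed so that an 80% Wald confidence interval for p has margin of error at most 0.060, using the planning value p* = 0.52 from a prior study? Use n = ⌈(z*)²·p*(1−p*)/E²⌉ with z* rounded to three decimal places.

n = 114

For 80% confidence, z* = 1.282.
p*(1−p*) = 0.2496.
(z*)²·p*(1−p*)/E² = 1.643524·0.2496/0.003600 = 113.951.
Rounding up, n = 114.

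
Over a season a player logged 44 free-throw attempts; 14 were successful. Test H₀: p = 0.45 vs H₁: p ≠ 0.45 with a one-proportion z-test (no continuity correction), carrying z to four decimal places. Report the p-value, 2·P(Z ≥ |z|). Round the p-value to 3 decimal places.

p-value = 0.079

With x = 14 successes in n = 44, p̂ = 0.31818.
Null standard error: √(0.45·0.55/44) = √0.005625000 = 0.075000.
Test statistic (full precision, shown to 4 dp): z = (14/44 − 0.45)/SE₀ ≈ -1.7576.
From the standard normal, 2·P(Z ≥ |z|) = 0.079.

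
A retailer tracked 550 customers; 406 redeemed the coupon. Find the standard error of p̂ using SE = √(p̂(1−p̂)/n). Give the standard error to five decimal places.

p̂ = 406/550 = 0.73818.
p̂(1−p̂) = 0.73818·0.26182 = 0.193270.
SE = √(0.193270/550) = √0.000351400 = 0.01875.

SE = 0.01875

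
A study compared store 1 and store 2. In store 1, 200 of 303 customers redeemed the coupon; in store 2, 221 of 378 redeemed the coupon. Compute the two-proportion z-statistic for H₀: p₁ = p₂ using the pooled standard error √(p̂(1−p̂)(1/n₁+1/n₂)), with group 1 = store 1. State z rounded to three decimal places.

z = 2.013

Sample proportions: p̂₁ = 200/303 = 0.66007 and p̂₂ = 221/378 = 0.58466.
Pooling: p̂ = 421/681 = 0.61821.
Pooled SE = √[0.2360267·0.00594583] ≈ 0.037462.
z = 0.07541/0.037462 = 2.013.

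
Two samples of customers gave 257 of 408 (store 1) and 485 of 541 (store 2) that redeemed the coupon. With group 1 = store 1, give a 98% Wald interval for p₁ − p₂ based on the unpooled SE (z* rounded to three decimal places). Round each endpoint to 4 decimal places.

(-0.3300, -0.2032)

p̂₁ = 257/408 = 0.62990, p̂₂ = 485/541 = 0.89649; p̂₁ − p̂₂ = -0.26659.
SE = √(0.000571386 + 0.000171529) = √0.000742915 = 0.027256.
z* = 2.326 at the 98% level. Margin of error = 0.06340.
Interval: -0.26659 ± 0.06340 → (-0.3300, -0.2032).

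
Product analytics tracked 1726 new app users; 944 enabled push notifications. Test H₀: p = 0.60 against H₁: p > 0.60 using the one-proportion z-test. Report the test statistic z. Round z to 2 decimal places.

With x = 944 successes in n = 1726, p̂ = 0.54693.
SE₀ = √(0.60·0.40/1726) = 0.011792.
z = (0.54693 − 0.60)/0.011792 = -0.05307/0.011792 = -4.50.

z = -4.50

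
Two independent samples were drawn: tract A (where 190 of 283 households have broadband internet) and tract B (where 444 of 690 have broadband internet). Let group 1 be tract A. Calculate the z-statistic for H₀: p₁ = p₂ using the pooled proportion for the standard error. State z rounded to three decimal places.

Sample proportions: p̂₁ = 190/283 = 0.67138 and p̂₂ = 444/690 = 0.64348.
Pooling: p̂ = 634/973 = 0.65159.
SE = √[p̂(1−p̂)(1/n₁+1/n₂)] = √[0.65159·0.34841·(1/283+1/690)] ≈ 0.033633.
z = 0.02790/0.033633 = 0.830.

z = 0.830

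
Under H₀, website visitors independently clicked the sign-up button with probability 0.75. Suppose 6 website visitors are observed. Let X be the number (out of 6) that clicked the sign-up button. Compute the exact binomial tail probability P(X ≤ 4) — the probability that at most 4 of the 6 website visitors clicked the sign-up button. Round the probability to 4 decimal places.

X is binomial with n = 6 and p = 0.75.
P(X ≤ 4) = Σ_{j=0}^{4} C(6,j)·0.75^j·0.25^{6−j}.
= 0.000244 + 0.004395 + 0.032959 + 0.131836 + 0.296631 = 0.4661.

P = 0.4661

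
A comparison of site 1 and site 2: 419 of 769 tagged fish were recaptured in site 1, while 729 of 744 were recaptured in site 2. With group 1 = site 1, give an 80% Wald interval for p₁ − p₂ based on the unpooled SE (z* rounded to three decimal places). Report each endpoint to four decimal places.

(-0.4589, -0.4110)

p̂₁ = 419/769 = 0.54486, p̂₂ = 729/744 = 0.97984; p̂₁ − p̂₂ = -0.43498.
SE = √(0.000322480 + 0.000026552) = √0.000349032 = 0.018682.
The 80% critical value is z* = 1.282. Margin = 1.282·0.018682 = 0.02395.
So the interval runs from -0.4589 to -0.4110.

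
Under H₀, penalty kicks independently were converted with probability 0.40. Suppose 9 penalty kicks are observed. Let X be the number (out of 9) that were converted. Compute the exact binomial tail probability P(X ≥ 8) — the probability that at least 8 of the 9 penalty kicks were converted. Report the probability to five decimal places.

X is binomial with n = 9 and p = 0.40.
P(X ≥ 8) = C(9,8)·0.40^8·0.60^1 + C(9,9)·0.40^9·0.60^0.
= 0.003539 + 0.000262 = 0.00380.

P = 0.00380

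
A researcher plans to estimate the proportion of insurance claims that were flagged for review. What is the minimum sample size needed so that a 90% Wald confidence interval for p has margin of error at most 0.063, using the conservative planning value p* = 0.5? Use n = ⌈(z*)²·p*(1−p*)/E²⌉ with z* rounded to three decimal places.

z* = 1.645 at the 90% level.
p*(1−p*) = 0.2500.
Required n before rounding: 2.706025 × 0.2500 / 0.063² = 170.448.
⌈170.448⌉ = 171.

n = 171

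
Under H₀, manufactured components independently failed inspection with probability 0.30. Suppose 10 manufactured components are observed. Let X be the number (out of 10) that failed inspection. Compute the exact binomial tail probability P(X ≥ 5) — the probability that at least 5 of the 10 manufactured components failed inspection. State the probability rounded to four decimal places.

P = 0.1503

X ~ Binomial(n=10, p=0.30).
P(X ≥ 5) = Σ_{j=5}^{10} C(10,j)·0.30^j·0.70^{10−j}.
= 0.102919 + 0.036757 + 0.009002 + 0.001447 + 0.000138 + 0.000006 = 0.1503.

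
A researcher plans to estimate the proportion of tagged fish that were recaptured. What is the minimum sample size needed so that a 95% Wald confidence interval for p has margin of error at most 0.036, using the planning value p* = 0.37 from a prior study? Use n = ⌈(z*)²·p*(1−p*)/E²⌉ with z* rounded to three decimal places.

The 95% critical value is z* = 1.960.
p*(1−p*) = 0.2331.
(z*)²·p*(1−p*)/E² = 3.841600·0.2331/0.001296 = 690.954.
Rounding up, n = 691.

n = 691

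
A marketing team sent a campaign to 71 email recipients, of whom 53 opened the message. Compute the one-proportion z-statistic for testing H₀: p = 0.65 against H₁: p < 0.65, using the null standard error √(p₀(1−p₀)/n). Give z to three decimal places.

z = 1.704

p̂ = 53/71 = 0.74648.
Under H₀, SE = √(p₀(1−p₀)/n) = √(0.65·0.35/71) = √0.003204225 = 0.056606.
z = (0.74648 − 0.65)/0.056606 = 0.09648/0.056606 = 1.704.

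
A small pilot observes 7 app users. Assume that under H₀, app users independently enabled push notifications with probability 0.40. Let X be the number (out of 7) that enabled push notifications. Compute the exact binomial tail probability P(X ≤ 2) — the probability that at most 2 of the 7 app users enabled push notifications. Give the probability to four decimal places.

X ~ Binomial(n=7, p=0.40).
P(X ≤ 2) = C(7,0)·0.40^0·0.60^7 + C(7,1)·0.40^1·0.60^6 + C(7,2)·0.40^2·0.60^5.
= 0.027994 + 0.130637 + 0.261274 = 0.4199.

P = 0.4199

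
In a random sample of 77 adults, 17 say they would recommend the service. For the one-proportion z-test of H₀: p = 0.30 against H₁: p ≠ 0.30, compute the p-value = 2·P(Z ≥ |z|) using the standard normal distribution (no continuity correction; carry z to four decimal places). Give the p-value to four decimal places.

p-value = 0.1293

p̂ = 17/77 = 0.22078.
Null standard error: √(0.30·0.70/77) = √0.002727273 = 0.052223.
Test statistic (full precision, shown to 4 dp): z = (17/77 − 0.30)/SE₀ ≈ -1.5170.
From the standard normal, 2·P(Z ≥ |z|) = 0.1293.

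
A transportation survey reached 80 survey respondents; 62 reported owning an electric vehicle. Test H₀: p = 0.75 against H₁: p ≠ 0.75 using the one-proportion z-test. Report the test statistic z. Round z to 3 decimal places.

Sample proportion p̂ = 62/80 = 0.77500.
Null standard error: √(0.75·0.25/80) = √0.002343750 = 0.048412.
Test statistic: z = 0.02500/0.048412 = 0.516.

z = 0.516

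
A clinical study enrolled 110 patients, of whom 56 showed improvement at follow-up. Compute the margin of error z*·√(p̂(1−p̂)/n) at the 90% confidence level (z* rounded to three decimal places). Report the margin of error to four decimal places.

ME = 0.0784

p̂ = 56/110 = 0.50909.
SE = √(p̂(1−p̂)/n) = √(0.249917/110) = 0.047665.
z* = 1.645 at the 90% level.
So ME = 0.0784.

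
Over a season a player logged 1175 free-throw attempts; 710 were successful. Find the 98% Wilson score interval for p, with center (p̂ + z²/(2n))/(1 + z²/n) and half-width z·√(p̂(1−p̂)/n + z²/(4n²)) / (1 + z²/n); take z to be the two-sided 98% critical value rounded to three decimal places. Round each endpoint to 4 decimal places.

(0.5707, 0.6369)

p̂ = 710/1175 = 0.60426; z = 2.326, so z² = 5.410276.
1 + z²/n = 1.004604.
Center = (0.60426 + 0.002302)/1.004604 = 0.60378.
Radicand: p̂(1−p̂)/n + z²/(4n²) = 0.000203516 + 0.000000980 = 0.000204496.
Half-width = 2.326·√0.000204496/1.004604 = 0.03311.
CI: 0.60378 ± 0.03311 = (0.5707, 0.6369).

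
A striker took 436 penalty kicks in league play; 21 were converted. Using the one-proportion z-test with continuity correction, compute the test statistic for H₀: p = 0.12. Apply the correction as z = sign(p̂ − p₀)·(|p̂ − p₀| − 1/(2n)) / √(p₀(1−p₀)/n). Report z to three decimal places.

z = -4.542

The sample proportion is 21/436 = 0.04817. p̂ − p₀ = -0.071835.
1/(2n) = 0.001147.
Corrected numerator: |-0.071835| − 0.001147 = 0.070688.
Under H₀, SE = √(p₀(1−p₀)/n) = √(0.12·0.88/436) = √0.000242202 = 0.015563.
z = (−)0.070688/0.015563 = -4.542.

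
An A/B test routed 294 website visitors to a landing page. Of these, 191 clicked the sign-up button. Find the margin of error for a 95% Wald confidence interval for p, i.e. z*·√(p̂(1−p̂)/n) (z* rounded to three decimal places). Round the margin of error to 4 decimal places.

Sample proportion p̂ = 191/294 = 0.64966.
SE(p̂) = √(0.64966·0.35034/294) = 0.027824.
For 95% confidence, z* = 1.960.
Margin of error = z*·SE = 1.960 × 0.027824 = 0.0545.

ME = 0.0545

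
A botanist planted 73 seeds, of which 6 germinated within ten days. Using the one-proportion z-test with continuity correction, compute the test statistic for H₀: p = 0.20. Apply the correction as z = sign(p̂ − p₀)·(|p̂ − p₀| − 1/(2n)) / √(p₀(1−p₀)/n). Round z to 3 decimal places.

Sample proportion p̂ = 6/73 = 0.08219. p̂ − p₀ = -0.117808.
Continuity correction 1/(2n) = 1/146 = 0.006849.
Corrected numerator: |-0.117808| − 0.006849 = 0.110959.
SE₀ = √(0.20·0.80/73) = 0.046816.
z = −0.110959/0.046816 = -2.370.

z = -2.370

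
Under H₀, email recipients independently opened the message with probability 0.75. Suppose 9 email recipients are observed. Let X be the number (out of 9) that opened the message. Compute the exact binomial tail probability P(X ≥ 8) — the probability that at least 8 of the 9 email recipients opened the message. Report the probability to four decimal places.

P = 0.3003

X is binomial with n = 9 and p = 0.75.
P(X ≥ 8) = C(9,8)·0.75^8·0.25^1 + C(9,9)·0.75^9·0.25^0.
= 0.225254 + 0.075085 = 0.3003.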